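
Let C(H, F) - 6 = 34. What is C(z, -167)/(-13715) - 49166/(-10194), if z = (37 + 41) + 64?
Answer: 67390393/13981071 ≈ 4.8201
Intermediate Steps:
z = 142 (z = 78 + 64 = 142)
C(H, F) = 40 (C(H, F) = 6 + 34 = 40)
C(z, -167)/(-13715) - 49166/(-10194) = 40/(-13715) - 49166/(-10194) = 40*(-1/13715) - 49166*(-1/10194) = -8/2743 + 24583/5097 = 67390393/13981071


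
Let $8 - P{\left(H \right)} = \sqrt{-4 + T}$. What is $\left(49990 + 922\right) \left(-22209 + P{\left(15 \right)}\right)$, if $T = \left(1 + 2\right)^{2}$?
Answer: $-1130297312 - 50912 \sqrt{5} \approx -1.1304 \cdot 10^{9}$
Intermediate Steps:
$T = 9$ ($T = 3^{2} = 9$)
$P{\left(H \right)} = 8 - \sqrt{5}$ ($P{\left(H \right)} = 8 - \sqrt{-4 + 9} = 8 - \sqrt{5}$)
$\left(49990 + 922\right) \left(-22209 + P{\left(15 \right)}\right) = \left(49990 + 922\right) \left(-22209 + \left(8 - \sqrt{5}\right)\right) = 50912 \left(-22201 - \sqrt{5}\right) = -1130297312 - 50912 \sqrt{5}$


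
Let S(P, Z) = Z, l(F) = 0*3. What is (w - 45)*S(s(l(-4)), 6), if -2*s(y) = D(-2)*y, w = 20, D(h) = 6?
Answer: -150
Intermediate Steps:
l(F) = 0
s(y) = -3*y
(w - 45)*S(s(l(-4)), 6) = (20 - 45)*6 = -25*6 = -150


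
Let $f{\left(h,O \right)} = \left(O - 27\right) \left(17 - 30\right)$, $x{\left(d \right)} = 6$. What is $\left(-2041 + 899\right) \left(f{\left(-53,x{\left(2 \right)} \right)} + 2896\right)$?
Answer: $-3618998$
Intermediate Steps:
$f{\left(h,O \right)} = 351 - 13 O$ ($f{\left(h,O \right)} = \left(-27 + O\right) \left(-13\right) = 351 - 13 O$)
$\left(-2041 + 899\right) \left(f{\left(-53,x{\left(2 \right)} \right)} + 2896\right) = \left(-2041 + 899\right) \left(\left(351 - 78\right) + 2896\right) = - 1142 \left(\left(351 - 78\right) + 2896\right) = - 1142 \left(273 + 2896\right) = \left(-1142\right) 3169 = -3618998$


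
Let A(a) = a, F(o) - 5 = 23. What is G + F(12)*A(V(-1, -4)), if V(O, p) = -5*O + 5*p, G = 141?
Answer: -279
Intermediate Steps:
F(o) = 28 (F(o) = 5 + 23 = 28)
G + F(12)*A(V(-1, -4)) = 141 + 28*(-5*(-1) + 5*(-4)) = 141 + 28*(5 - 20) = 141 + 28*(-15) = 141 - 420 = -279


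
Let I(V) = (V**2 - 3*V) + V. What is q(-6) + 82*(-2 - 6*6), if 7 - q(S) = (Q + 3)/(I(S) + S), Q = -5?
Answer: -65288/21 ≈ -3109.0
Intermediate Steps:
I(V) = V**2 - 2*V
q(S) = 7 + 2/(S + S*(-2 + S)) (q(S) = 7 - (-5 + 3)/(S*(-2 + S) + S) = 7 - (-2)/(S + S*(-2 + S)) = 7 + 2/(S + S*(-2 + S)))
q(-6) + 82*(-2 - 6*6) = (2 - 7*(-6) + 7*(-6)**2)/((-6)*(-1 - 6)) + 82*(-2 - 6*6) = -1/6*(2 + 42 + 7*36)/(-7) + 82*(-2 - 36) = -1/6*(-1/7)*(2 + 42 + 252) + 82*(-38) = -1/6*(-1/7)*296 - 3116 = 148/21 - 3116 = -65288/21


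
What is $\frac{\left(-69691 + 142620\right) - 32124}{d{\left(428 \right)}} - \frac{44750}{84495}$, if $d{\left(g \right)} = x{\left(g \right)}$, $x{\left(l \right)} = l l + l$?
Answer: $- \frac{105973745}{344762132} \approx -0.30738$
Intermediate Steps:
$x{\left(l \right)} = l + l^{2}$ ($x{\left(l \right)} = l^{2} + l = l + l^{2}$)
$d{\left(g \right)} = g \left(1 + g\right)$
$\frac{\left(-69691 + 142620\right) - 32124}{d{\left(428 \right)}} - \frac{44750}{84495} = \frac{\left(-69691 + 142620\right) - 32124}{428 \left(1 + 428\right)} - \frac{44750}{84495} = \frac{72929 - 32124}{428 \cdot 429} - \frac{8950}{16899} = \frac{40805}{183612} - \frac{8950}{16899} = - \frac{105973745}{344762132}$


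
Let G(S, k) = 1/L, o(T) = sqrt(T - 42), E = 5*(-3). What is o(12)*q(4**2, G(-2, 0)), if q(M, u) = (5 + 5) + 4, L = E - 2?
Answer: 14*I*sqrt(30) ≈ 76.681*I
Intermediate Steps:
E = -15
L = -17 (L = -15 - 2 = -17)
o(T) = sqrt(-42 + T)
G(S, k) = -1/17 (G(S, k) = 1/(-17) = -1/17)
q(M, u) = 14 (q(M, u) = 10 + 4 = 14)
o(12)*q(4**2, G(-2, 0)) = sqrt(-42 + 12)*14 = sqrt(-30)*14 = (I*sqrt(30))*14 = 14*I*sqrt(30)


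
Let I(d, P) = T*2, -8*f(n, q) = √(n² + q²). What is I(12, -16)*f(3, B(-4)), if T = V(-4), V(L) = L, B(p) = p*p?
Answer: √265 ≈ 16.279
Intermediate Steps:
B(p) = p²
T = -4
f(n, q) = -√(n² + q²)/8
I(d, P) = -8 (I(d, P) = -4*2 = -8)
I(12, -16)*f(3, B(-4)) = -(-1)*√(3² + ((-4)²)²) = -(-1)*√(9 + 16²) = -(-1)*√(9 + 256) = -(-1)*√265 = √265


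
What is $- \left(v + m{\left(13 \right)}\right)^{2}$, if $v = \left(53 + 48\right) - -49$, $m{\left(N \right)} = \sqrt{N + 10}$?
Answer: $- \left(150 + \sqrt{23}\right)^{2} \approx -23962.0$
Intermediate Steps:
$m{\left(N \right)} = \sqrt{10 + N}$
$v = 150$ ($v = 101 + \left(-21 + 70\right) = 101 + 49 = 150$)
$- \left(v + m{\left(13 \right)}\right)^{2} = - \left(150 + \sqrt{10 + 13}\right)^{2} = - \left(150 + \sqrt{23}\right)^{2}$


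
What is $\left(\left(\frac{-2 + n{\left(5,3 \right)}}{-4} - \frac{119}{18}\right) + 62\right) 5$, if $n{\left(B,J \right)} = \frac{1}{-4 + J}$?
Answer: $\frac{10105}{36} \approx 280.69$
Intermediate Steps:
$\left(\left(\frac{-2 + n{\left(5,3 \right)}}{-4} - \frac{119}{18}\right) + 62\right) 5 = \left(\left(\frac{-2 + \frac{1}{-4 + 3}}{-4} - \frac{119}{18}\right) + 62\right) 5 = \left(\left(- \frac{-2 + \frac{1}{-1}}{4} - \frac{119}{18}\right) + 62\right) 5 = \left(\left(- \frac{-2 - 1}{4} - \frac{119}{18}\right) + 62\right) 5 = \left(\left(\left(- \frac{1}{4}\right) \left(-3\right) - \frac{119}{18}\right) + 62\right) 5 = \left(\left(\frac{3}{4} - \frac{119}{18}\right) + 62\right) 5 = \left(- \frac{211}{36} + 62\right) 5 = \frac{2021}{36} \cdot 5 = \frac{10105}{36}$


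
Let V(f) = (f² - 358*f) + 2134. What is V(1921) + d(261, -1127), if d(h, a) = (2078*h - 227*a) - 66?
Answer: 3802778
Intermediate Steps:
V(f) = 2134 + f² - 358*f
d(h, a) = -66 - 227*a + 2078*h (d(h, a) = (-227*a + 2078*h) - 66 = -66 - 227*a + 2078*h)
V(1921) + d(261, -1127) = (2134 + 1921² - 358*1921) + (-66 - 227*(-1127) + 2078*261) = (2134 + 3690241 - 687718) + (-66 + 255829 + 542358) = 3004657 + 798121 = 3802778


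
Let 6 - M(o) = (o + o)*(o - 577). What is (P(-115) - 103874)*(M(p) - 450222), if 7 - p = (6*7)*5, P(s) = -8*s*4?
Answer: 76838377824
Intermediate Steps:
P(s) = -32*s
p = -203 (p = 7 - 6*7*5 = 7 - 42*5 = 7 - 1*210 = 7 - 210 = -203)
M(o) = 6 - 2*o*(-577 + o) (M(o) = 6 - (o + o)*(o - 577) = 6 - 2*o*(-577 + o))
(P(-115) - 103874)*(M(p) - 450222) = (-32*(-115) - 103874)*((6 - 2*(-203)² + 1154*(-203)) - 450222) = (3680 - 103874)*((6 - 2*41209 - 234262) - 450222) = -100194*((6 - 82418 - 234262) - 450222) = -100194*(-316674 - 450222) = -100194*(-766896) = 76838377824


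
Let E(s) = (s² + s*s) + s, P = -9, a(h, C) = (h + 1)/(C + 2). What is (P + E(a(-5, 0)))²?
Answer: 9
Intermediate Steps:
a(h, C) = (1 + h)/(2 + C)
E(s) = s + 2*s² (E(s) = (s² + s²) + s = 2*s² + s = s + 2*s²)
(P + E(a(-5, 0)))² = (-9 + ((1 - 5)/(2 + 0))*(1 + 2*((1 - 5)/(2 + 0))))² = (-9 + (-4/2)*(1 + 2*(-4/2)))² = (-9 + ((½)*(-4))*(1 + 2*((½)*(-4))))² = (-9 - 2*(1 + 2*(-2)))² = (-9 - 2*(1 - 4))² = (-9 - 2*(-3))² = (-9 + 6)² = (-3)² = 9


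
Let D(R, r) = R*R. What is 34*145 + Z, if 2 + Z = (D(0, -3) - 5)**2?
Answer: 4953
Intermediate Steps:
D(R, r) = R**2
Z = 23 (Z = -2 + (0**2 - 5)**2 = -2 + (0 - 5)**2 = -2 + (-5)**2 = -2 + 25 = 23)
34*145 + Z = 34*145 + 23 = 4930 + 23 = 4953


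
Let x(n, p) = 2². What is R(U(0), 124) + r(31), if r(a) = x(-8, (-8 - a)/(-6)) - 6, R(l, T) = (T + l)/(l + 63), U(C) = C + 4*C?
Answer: -2/63 ≈ -0.031746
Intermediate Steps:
U(C) = 5*C
R(l, T) = (T + l)/(63 + l)
x(n, p) = 4
r(a) = -2 (r(a) = 4 - 6 = -2)
R(U(0), 124) + r(31) = (124 + 5*0)/(63 + 5*0) - 2 = (124 + 0)/(63 + 0) - 2 = 124/63 - 2 = -2/63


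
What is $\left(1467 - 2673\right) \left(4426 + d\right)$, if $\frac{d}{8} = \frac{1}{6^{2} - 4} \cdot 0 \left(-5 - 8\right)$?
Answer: $-5337756$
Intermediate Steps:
$d = 0$ ($d = 8 \frac{1}{6^{2} - 4} \cdot 0 \left(-5 - 8\right) = 8 \frac{1}{36 - 4} \cdot 0 \left(-5 - 8\right) = 8 \cdot \frac{1}{32} \cdot 0 \left(-13\right) = 8 \cdot 0 \left(-13\right) = 8 \cdot 0 = 0$)
$\left(1467 - 2673\right) \left(4426 + d\right) = \left(1467 - 2673\right) \left(4426 + 0\right) = \left(-1206\right) 4426 = -5337756$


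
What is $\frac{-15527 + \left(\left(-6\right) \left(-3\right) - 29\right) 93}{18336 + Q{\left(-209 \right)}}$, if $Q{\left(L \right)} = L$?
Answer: $- \frac{16550}{18127} \approx -0.913$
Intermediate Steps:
$\frac{-15527 + \left(\left(-6\right) \left(-3\right) - 29\right) 93}{18336 + Q{\left(-209 \right)}} = \frac{-15527 + \left(\left(-6\right) \left(-3\right) - 29\right) 93}{18336 - 209} = \frac{-15527 + \left(18 - 29\right) 93}{18127} = \left(-15527 - 1023\right) \frac{1}{18127} = \left(-16550\right) \frac{1}{18127} = - \frac{16550}{18127}$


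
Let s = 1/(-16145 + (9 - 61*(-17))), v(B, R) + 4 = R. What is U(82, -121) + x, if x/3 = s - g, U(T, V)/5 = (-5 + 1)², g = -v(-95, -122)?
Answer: -1499835/5033 ≈ -298.00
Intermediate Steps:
v(B, R) = -4 + R
s = -1/15099 (s = 1/(-16145 + (9 + 1037)) = 1/(-16145 + 1046) = 1/(-15099) = -1/15099 ≈ -6.6230e-5)
g = 126 (g = -(-4 - 122) = -1*(-126) = 126)
U(T, V) = 80 (U(T, V) = 5*(-5 + 1)² = 5*(-4)² = 5*16 = 80)
x = -1902475/5033 (x = 3*(-1/15099 - 1*126) = 3*(-1/15099 - 126) = 3*(-1902475/15099) = -1902475/5033 ≈ -378.00)
U(82, -121) + x = 80 - 1902475/5033 = -1499835/5033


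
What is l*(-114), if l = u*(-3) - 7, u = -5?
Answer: -912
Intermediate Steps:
l = 8 (l = -5*(-3) - 7 = 15 - 7 = 8)
l*(-114) = 8*(-114) = -912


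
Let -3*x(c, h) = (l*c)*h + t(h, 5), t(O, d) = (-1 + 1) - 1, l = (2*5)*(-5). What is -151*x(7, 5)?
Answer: -264401/3 ≈ -88134.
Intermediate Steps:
l = -50 (l = 10*(-5) = -50)
t(O, d) = -1 (t(O, d) = 0 - 1 = -1)
x(c, h) = ⅓ + 50*c*h/3 (x(c, h) = -((-50*c)*h - 1)/3 = -(-50*c*h - 1)/3 = -(-1 - 50*c*h)/3 = ⅓ + 50*c*h/3)
-151*x(7, 5) = -151*(⅓ + (50/3)*7*5) = -151*(⅓ + 1750/3) = -151*1751/3 = -264401/3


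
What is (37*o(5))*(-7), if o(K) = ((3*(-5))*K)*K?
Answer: 97125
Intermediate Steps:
o(K) = -15*K**2 (o(K) = (-15*K)*K = -15*K**2)
(37*o(5))*(-7) = (37*(-15*5**2))*(-7) = (37*(-15*25))*(-7) = (37*(-375))*(-7) = -13875*(-7) = 97125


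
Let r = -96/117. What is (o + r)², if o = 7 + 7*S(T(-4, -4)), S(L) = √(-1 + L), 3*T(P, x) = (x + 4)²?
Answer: -16448/1521 + 3374*I/39 ≈ -10.814 + 86.513*I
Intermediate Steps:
T(P, x) = (4 + x)²/3 (T(P, x) = (x + 4)²/3 = (4 + x)²/3)
o = 7 + 7*I (o = 7 + 7*√(-1 + (4 - 4)²/3) = 7 + 7*√(-1 + (⅓)*0²) = 7 + 7*√(-1 + (⅓)*0) = 7 + 7*√(-1 + 0) = 7 + 7*√(-1) = 7 + 7*I ≈ 7.0 + 7.0*I)
r = -32/39 (r = -96*1/117 = -32/39 ≈ -0.82051)
(o + r)² = ((7 + 7*I) - 32/39)² = (241/39 + 7*I)²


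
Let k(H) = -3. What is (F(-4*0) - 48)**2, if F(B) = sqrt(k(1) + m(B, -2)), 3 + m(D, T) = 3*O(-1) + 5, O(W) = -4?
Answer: (48 - I*sqrt(13))**2 ≈ 2291.0 - 346.13*I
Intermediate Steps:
m(D, T) = -10 (m(D, T) = -3 + (3*(-4) + 5) = -3 + (-12 + 5) = -3 - 7 = -10)
F(B) = I*sqrt(13) (F(B) = sqrt(-3 - 10) = sqrt(-13) = I*sqrt(13))
(F(-4*0) - 48)**2 = (I*sqrt(13) - 48)**2 = (-48 + I*sqrt(13))**2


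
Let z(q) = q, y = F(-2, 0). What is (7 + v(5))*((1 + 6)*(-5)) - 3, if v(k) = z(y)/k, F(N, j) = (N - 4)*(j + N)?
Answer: -332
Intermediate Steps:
F(N, j) = (-4 + N)*(N + j)
y = 12 (y = (-2)² - 4*(-2) - 4*0 - 2*0 = 4 + 8 + 0 + 0 = 12)
v(k) = 12/k
(7 + v(5))*((1 + 6)*(-5)) - 3 = (7 + 12/5)*((1 + 6)*(-5)) - 3 = (7 + 12*(⅕))*(7*(-5)) - 3 = (7 + 12/5)*(-35) - 3 = (47/5)*(-35) - 3 = -329 - 3 = -332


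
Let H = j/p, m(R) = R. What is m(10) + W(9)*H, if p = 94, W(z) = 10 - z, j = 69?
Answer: 1009/94 ≈ 10.734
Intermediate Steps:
H = 69/94 ≈ 0.73404
m(10) + W(9)*H = 10 + (10 - 1*9)*(69/94) = 10 + (10 - 9)*(69/94) = 10 + 1*(69/94) = 10 + 69/94 = 1009/94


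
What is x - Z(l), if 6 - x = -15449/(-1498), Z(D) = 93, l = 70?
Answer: -20825/214 ≈ -97.313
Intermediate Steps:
x = -923/214 (x = 6 - (-15449)/(-1498) = 6 - (-15449)*(-1)/1498 = 6 - 1*2207/214 = 6 - 2207/214 = -923/214 ≈ -4.3131)
x - Z(l) = -923/214 - 1*93 = -923/214 - 93 = -20825/214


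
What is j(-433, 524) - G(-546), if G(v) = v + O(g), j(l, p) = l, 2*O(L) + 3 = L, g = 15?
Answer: 107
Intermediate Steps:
O(L) = -3/2 + L/2
G(v) = 6 + v (G(v) = v + (-3/2 + (½)*15) = v + (-3/2 + 15/2) = v + 6 = 6 + v)
j(-433, 524) - G(-546) = -433 - (6 - 546) = -433 - 1*(-540) = -433 + 540 = 107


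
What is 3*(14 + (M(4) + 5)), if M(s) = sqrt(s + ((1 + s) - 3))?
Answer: 57 + 3*sqrt(6) ≈ 64.349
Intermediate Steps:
M(s) = sqrt(-2 + 2*s) (M(s) = sqrt(s + (-2 + s)) = sqrt(-2 + 2*s))
3*(14 + (M(4) + 5)) = 3*(14 + (sqrt(-2 + 2*4) + 5)) = 3*(14 + (sqrt(-2 + 8) + 5)) = 3*(14 + (sqrt(6) + 5)) = 3*(14 + (5 + sqrt(6))) = 3*(19 + sqrt(6)) = 57 + 3*sqrt(6)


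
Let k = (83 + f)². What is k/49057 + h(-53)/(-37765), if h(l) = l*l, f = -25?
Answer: -10759653/1852637605 ≈ -0.0058077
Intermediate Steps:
k = 3364 (k = (83 - 25)² = 58² = 3364)
h(l) = l²
k/49057 + h(-53)/(-37765) = 3364/49057 + (-53)²/(-37765) = 3364*(1/49057) + 2809*(-1/37765) = 3364/49057 - 2809/37765 = -10759653/1852637605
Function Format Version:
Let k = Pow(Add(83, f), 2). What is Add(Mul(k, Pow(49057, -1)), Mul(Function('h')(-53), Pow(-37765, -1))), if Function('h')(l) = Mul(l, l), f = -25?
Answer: Rational(-10759653, 1852637605) ≈ -0.0058077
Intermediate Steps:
k = 3364 (k = Pow(Add(83, -25), 2) = Pow(58, 2) = 3364)
Function('h')(l) = Pow(l, 2)
Add(Mul(k, Pow(49057, -1)), Mul(Function('h')(-53), Pow(-37765, -1))) = Add(Mul(3364, Pow(49057, -1)), Mul(Pow(-53, 2), Pow(-37765, -1))) = Add(Mul(3364, Rational(1, 49057)), Mul(2809, Rational(-1, 37765))) = Add(Rational(3364, 49057), Rational(-2809, 37765)) = Rational(-10759653, 1852637605)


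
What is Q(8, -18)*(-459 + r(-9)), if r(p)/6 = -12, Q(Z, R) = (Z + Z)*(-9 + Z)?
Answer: 8496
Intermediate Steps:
Q(Z, R) = 2*Z*(-9 + Z) (Q(Z, R) = (2*Z)*(-9 + Z) = 2*Z*(-9 + Z))
r(p) = -72 (r(p) = 6*(-12) = -72)
Q(8, -18)*(-459 + r(-9)) = (2*8*(-9 + 8))*(-459 - 72) = (2*8*(-1))*(-531) = -16*(-531) = 8496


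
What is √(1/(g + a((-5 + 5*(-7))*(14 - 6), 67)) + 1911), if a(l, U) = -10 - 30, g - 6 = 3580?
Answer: √2669904358/1182 ≈ 43.715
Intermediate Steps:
g = 3586 (g = 6 + 3580 = 3586)
a(l, U) = -40
√(1/(g + a((-5 + 5*(-7))*(14 - 6), 67)) + 1911) = √(1/(3586 - 40) + 1911) = √(1/3546 + 1911) = √(6776407/3546) = √2669904358/1182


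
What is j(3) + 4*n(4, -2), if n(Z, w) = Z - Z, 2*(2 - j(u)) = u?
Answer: ½ ≈ 0.50000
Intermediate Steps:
j(u) = 2 - u/2
n(Z, w) = 0
j(3) + 4*n(4, -2) = (2 - ½*3) + 4*0 = (2 - 3/2) + 0 = ½ + 0 = ½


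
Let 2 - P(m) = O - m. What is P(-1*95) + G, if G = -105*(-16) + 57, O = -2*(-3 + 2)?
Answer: 1642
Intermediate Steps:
O = 2 (O = -2*(-1) = 2)
P(m) = m (P(m) = 2 - (2 - m) = 2 + (-2 + m) = m)
G = 1737 (G = 1680 + 57 = 1737)
P(-1*95) + G = -1*95 + 1737 = -95 + 1737 = 1642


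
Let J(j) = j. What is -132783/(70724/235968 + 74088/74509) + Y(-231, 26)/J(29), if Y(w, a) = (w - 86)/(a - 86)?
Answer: -203106023924777707/1979421537900 ≈ -1.0261e+5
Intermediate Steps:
Y(w, a) = (-86 + w)/(-86 + a)
-132783/(70724/235968 + 74088/74509) + Y(-231, 26)/J(29) = -132783/(70724/235968 + 74088/74509) + ((-86 - 231)/(-86 + 26))/29 = -132783/(70724*(1/235968) + 74088*(1/74509)) + (-317/(-60))*(1/29) = -132783/(17681/58992 + 74088/74509) - 1/60*(-317)*(1/29) = -132783/5687992925/4395434928 + (317/60)*(1/29) = -132783*4395434928/5687992925 + 317/1740 = -583639036044624/5687992925 + 317/1740 = -203106023924777707/1979421537900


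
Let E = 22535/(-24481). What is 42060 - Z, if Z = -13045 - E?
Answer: 1349002970/24481 ≈ 55104.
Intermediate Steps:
E = -22535/24481 (E = 22535*(-1/24481) = -22535/24481 ≈ -0.92051)
Z = -319332110/24481 (Z = -13045 - 1*(-22535/24481) = -13045 + 22535/24481 = -319332110/24481 ≈ -13044.)
42060 - Z = 42060 - 1*(-319332110/24481) = 42060 + 319332110/24481 = 1349002970/24481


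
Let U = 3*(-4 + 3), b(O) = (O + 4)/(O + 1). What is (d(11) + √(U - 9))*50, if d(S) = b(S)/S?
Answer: 125/22 + 100*I*√3 ≈ 5.6818 + 173.21*I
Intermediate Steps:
b(O) = (4 + O)/(1 + O)
d(S) = (4 + S)/(S*(1 + S)) (d(S) = ((4 + S)/(1 + S))/S = (4 + S)/(S*(1 + S)))
U = -3 (U = 3*(-1) = -3)
(d(11) + √(U - 9))*50 = ((4 + 11)/(11*(1 + 11)) + √(-3 - 9))*50 = ((1/11)*15/12 + √(-12))*50 = ((1/11)*(1/12)*15 + 2*I*√3)*50 = (5/44 + 2*I*√3)*50 = 125/22 + 100*I*√3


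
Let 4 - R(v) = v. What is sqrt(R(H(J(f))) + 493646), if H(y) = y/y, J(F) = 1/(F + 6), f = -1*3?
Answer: 13*sqrt(2921) ≈ 702.60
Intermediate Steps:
f = -3
J(F) = 1/(6 + F)
H(y) = 1
R(v) = 4 - v
sqrt(R(H(J(f))) + 493646) = sqrt((4 - 1*1) + 493646) = sqrt((4 - 1) + 493646) = sqrt(3 + 493646) = sqrt(493649) = 13*sqrt(2921)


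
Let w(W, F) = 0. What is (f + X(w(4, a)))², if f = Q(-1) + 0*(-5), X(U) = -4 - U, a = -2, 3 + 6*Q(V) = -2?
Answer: 841/36 ≈ 23.361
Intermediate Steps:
Q(V) = -⅚ (Q(V) = -½ + (⅙)*(-2) = -½ - ⅓ = -⅚)
f = -⅚ (f = -⅚ + 0*(-5) = -⅚ + 0 = -⅚ ≈ -0.83333)
(f + X(w(4, a)))² = (-⅚ + (-4 - 1*0))² = (-⅚ + (-4 + 0))² = (-⅚ - 4)² = (-29/6)² = 841/36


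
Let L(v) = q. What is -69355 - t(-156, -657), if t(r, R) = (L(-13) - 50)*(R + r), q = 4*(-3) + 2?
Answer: -118135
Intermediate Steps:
q = -10 (q = -12 + 2 = -10)
L(v) = -10
t(r, R) = -60*R - 60*r (t(r, R) = (-10 - 50)*(R + r) = -60*(R + r) = -60*R - 60*r)
-69355 - t(-156, -657) = -69355 - (-60*(-657) - 60*(-156)) = -69355 - (39420 + 9360) = -69355 - 1*48780 = -69355 - 48780 = -118135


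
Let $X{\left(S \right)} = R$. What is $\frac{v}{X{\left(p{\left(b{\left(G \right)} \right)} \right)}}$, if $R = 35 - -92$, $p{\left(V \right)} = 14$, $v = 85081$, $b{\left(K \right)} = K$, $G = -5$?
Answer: $\frac{85081}{127} \approx 669.93$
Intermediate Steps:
$R = 127$ ($R = 35 + 92 = 127$)
$X{\left(S \right)} = 127$
$\frac{v}{X{\left(p{\left(b{\left(G \right)} \right)} \right)}} = \frac{85081}{127}$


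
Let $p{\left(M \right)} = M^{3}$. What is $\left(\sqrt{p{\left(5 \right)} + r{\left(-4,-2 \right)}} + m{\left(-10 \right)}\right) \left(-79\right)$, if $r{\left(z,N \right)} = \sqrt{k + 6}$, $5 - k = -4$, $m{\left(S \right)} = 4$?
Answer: $-316 - 79 \sqrt{125 + \sqrt{15}} \approx -1212.8$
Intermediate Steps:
$k = 9$ ($k = 5 - -4 = 5 + 4 = 9$)
$r{\left(z,N \right)} = \sqrt{15}$ ($r{\left(z,N \right)} = \sqrt{9 + 6} = \sqrt{15}$)
$\left(\sqrt{p{\left(5 \right)} + r{\left(-4,-2 \right)}} + m{\left(-10 \right)}\right) \left(-79\right) = \left(\sqrt{5^{3} + \sqrt{15}} + 4\right) \left(-79\right) = \left(\sqrt{125 + \sqrt{15}} + 4\right) \left(-79\right) = \left(4 + \sqrt{125 + \sqrt{15}}\right) \left(-79\right) = -316 - 79 \sqrt{125 + \sqrt{15}}$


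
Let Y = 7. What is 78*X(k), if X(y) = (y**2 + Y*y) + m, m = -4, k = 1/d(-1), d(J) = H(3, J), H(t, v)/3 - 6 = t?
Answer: -70876/243 ≈ -291.67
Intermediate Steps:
H(t, v) = 18 + 3*t
d(J) = 27 (d(J) = 18 + 3*3 = 18 + 9 = 27)
k = 1/27 ≈ 0.037037
X(y) = -4 + y**2 + 7*y (X(y) = (y**2 + 7*y) - 4 = -4 + y**2 + 7*y)
78*X(k) = 78*(-4 + (1/27)**2 + 7*(1/27)) = 78*(-4 + 1/729 + 7/27) = 78*(-2726/729) = -70876/243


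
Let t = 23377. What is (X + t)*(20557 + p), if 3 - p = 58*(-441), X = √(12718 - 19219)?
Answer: 1078568026 + 46138*I*√6501 ≈ 1.0786e+9 + 3.7201e+6*I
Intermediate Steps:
X = I*√6501 (X = √(-6501) = I*√6501 ≈ 80.629*I)
p = 25581 (p = 3 - 58*(-441) = 3 - 1*(-25578) = 3 + 25578 = 25581)
(X + t)*(20557 + p) = (I*√6501 + 23377)*(20557 + 25581) = (23377 + I*√6501)*46138 = 1078568026 + 46138*I*√6501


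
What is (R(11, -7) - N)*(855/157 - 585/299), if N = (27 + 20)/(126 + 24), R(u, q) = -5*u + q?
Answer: -785148/3611 ≈ -217.43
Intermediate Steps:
R(u, q) = q - 5*u
N = 47/150 ≈ 0.31333
(R(11, -7) - N)*(855/157 - 585/299) = ((-7 - 5*11) - 1*47/150)*(855/157 - 585/299) = ((-7 - 55) - 47/150)*(855*(1/157) - 585*1/299) = (-62 - 47/150)*(855/157 - 45/23) = -9347/150*12600/3611 = -785148/3611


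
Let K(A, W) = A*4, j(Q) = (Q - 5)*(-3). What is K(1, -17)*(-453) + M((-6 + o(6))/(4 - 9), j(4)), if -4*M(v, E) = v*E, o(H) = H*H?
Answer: -3615/2 ≈ -1807.5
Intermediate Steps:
o(H) = H²
j(Q) = 15 - 3*Q (j(Q) = (-5 + Q)*(-3) = 15 - 3*Q)
K(A, W) = 4*A
M(v, E) = -E*v/4 (M(v, E) = -v*E/4 = -E*v/4)
K(1, -17)*(-453) + M((-6 + o(6))/(4 - 9), j(4)) = (4*1)*(-453) - (15 - 3*4)*(-6 + 6²)/(4 - 9)/4 = 4*(-453) - (15 - 12)*(-6 + 36)/(-5)/4 = -1812 - ¼*3*30*(-⅕) = -1812 - ¼*3*(-6) = -1812 + 9/2 = -3615/2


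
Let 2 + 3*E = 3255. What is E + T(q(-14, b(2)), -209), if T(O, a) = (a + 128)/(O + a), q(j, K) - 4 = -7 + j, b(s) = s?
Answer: 735421/678 ≈ 1084.7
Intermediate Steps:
q(j, K) = -3 + j (q(j, K) = 4 + (-7 + j) = -3 + j)
T(O, a) = (128 + a)/(O + a)
E = 3253/3 (E = -⅔ + (⅓)*3255 = -⅔ + 1085 = 3253/3 ≈ 1084.3)
E + T(q(-14, b(2)), -209) = 3253/3 + (128 - 209)/((-3 - 14) - 209) = 3253/3 - 81/(-17 - 209) = 3253/3 - 81/(-226) = 3253/3 - 1/226*(-81) = 3253/3 + 81/226 = 735421/678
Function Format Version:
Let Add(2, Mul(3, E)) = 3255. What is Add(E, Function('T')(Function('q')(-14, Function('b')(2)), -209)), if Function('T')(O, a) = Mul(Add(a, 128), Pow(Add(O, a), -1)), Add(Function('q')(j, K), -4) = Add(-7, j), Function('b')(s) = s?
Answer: Rational(735421, 678) ≈ 1084.7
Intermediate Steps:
Function('q')(j, K) = Add(-3, j) (Function('q')(j, K) = Add(4, Add(-7, j)) = Add(-3, j))
Function('T')(O, a) = Mul(Pow(Add(O, a), -1), Add(128, a)) (Function('T')(O, a) = Mul(Add(128, a), Pow(Add(O, a), -1)) = Mul(Pow(Add(O, a), -1), Add(128, a)))
E = Rational(3253, 3) (E = Add(Rational(-2, 3), Mul(Rational(1, 3), 3255)) = Add(Rational(-2, 3), 1085) = Rational(3253, 3) ≈ 1084.3)
Add(E, Function('T')(Function('q')(-14, Function('b')(2)), -209)) = Add(Rational(3253, 3), Mul(Pow(Add(Add(-3, -14), -209), -1), Add(128, -209))) = Add(Rational(3253, 3), Mul(Pow(Add(-17, -209), -1), -81)) = Add(Rational(3253, 3), Mul(Pow(-226, -1), -81)) = Add(Rational(3253, 3), Mul(Rational(-1, 226), -81)) = Add(Rational(3253, 3), Rational(81, 226)) = Rational(735421, 678)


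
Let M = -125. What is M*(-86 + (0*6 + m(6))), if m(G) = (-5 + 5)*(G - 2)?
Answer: 10750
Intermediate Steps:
m(G) = 0 (m(G) = 0*(-2 + G) = 0)
M*(-86 + (0*6 + m(6))) = -125*(-86 + (0*6 + 0)) = -125*(-86 + (0 + 0)) = -125*(-86 + 0) = -125*(-86) = 10750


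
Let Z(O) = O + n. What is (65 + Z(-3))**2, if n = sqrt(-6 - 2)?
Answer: 3836 + 248*I*sqrt(2) ≈ 3836.0 + 350.73*I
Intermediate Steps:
n = 2*I*sqrt(2) (n = sqrt(-8) = 2*I*sqrt(2) ≈ 2.8284*I)
Z(O) = O + 2*I*sqrt(2)
(65 + Z(-3))**2 = (65 + (-3 + 2*I*sqrt(2)))**2 = (62 + 2*I*sqrt(2))**2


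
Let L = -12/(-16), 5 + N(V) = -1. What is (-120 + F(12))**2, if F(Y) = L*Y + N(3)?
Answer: 13689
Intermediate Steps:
N(V) = -6 (N(V) = -5 - 1 = -6)
L = 3/4 (L = -12*(-1/16) = 3/4 ≈ 0.75000)
F(Y) = -6 + 3*Y/4 (F(Y) = 3*Y/4 - 6 = -6 + 3*Y/4)
(-120 + F(12))**2 = (-120 + (-6 + (3/4)*12))**2 = (-120 + (-6 + 9))**2 = (-120 + 3)**2 = (-117)**2 = 13689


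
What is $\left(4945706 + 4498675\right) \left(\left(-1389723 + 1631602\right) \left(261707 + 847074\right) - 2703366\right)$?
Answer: $2532870937319918673$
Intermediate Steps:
$\left(4945706 + 4498675\right) \left(\left(-1389723 + 1631602\right) \left(261707 + 847074\right) - 2703366\right) = 9444381 \left(241879 \cdot 1108781 - 2703366\right) = 9444381 \left(268190839499 - 2703366\right) = 9444381 \cdot 268188136133 = 2532870937319918673$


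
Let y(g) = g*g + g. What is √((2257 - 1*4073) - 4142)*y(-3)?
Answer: 18*I*√662 ≈ 463.13*I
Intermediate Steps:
y(g) = g + g² (y(g) = g² + g = g + g²)
√((2257 - 1*4073) - 4142)*y(-3) = √((2257 - 1*4073) - 4142)*(-3*(1 - 3)) = √((2257 - 4073) - 4142)*(-3*(-2)) = √(-1816 - 4142)*6 = √(-5958)*6 = (3*I*√662)*6 = 18*I*√662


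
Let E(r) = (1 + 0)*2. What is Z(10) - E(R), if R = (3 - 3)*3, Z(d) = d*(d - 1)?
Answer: 88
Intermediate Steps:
Z(d) = d*(-1 + d)
R = 0 (R = 0*3 = 0)
E(r) = 2 (E(r) = 1*2 = 2)
Z(10) - E(R) = 10*(-1 + 10) - 1*2 = 10*9 - 2 = 90 - 2 = 88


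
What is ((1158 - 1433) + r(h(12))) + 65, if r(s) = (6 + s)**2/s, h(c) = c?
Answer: -183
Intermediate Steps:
r(s) = (6 + s)**2/s
((1158 - 1433) + r(h(12))) + 65 = ((1158 - 1433) + (6 + 12)**2/12) + 65 = (-275 + (1/12)*18**2) + 65 = (-275 + (1/12)*324) + 65 = (-275 + 27) + 65 = -248 + 65 = -183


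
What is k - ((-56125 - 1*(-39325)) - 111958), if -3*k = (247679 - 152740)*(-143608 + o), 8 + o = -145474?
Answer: 27446301784/3 ≈ 9.1488e+9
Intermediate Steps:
o = -145482 (o = -8 - 145474 = -145482)
k = 27445915510/3 (k = -(247679 - 152740)*(-143608 - 145482)/3 = -94939*(-289090)/3 = -⅓*(-27445915510) = 27445915510/3 ≈ 9.1486e+9)
k - ((-56125 - 1*(-39325)) - 111958) = 27445915510/3 - ((-56125 - 1*(-39325)) - 111958) = 27445915510/3 - ((-56125 + 39325) - 111958) = 27445915510/3 - (-16800 - 111958) = 27445915510/3 - 1*(-128758) = 27445915510/3 + 128758 = 27446301784/3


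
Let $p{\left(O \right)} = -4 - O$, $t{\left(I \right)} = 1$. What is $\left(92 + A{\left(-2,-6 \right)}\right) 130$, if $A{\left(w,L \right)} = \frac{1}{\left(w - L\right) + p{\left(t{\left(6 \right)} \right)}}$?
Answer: $11830$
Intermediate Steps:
$A{\left(w,L \right)} = \frac{1}{-5 + w - L}$ ($A{\left(w,L \right)} = \frac{1}{\left(w - L\right) - 5} = \frac{1}{-5 + w - L}$)
$\left(92 + A{\left(-2,-6 \right)}\right) 130 = \left(92 + \frac{1}{-5 - 2 - -6}\right) 130 = \left(92 + \frac{1}{-5 - 2 + 6}\right) 130 = \left(92 + \frac{1}{-1}\right) 130 = \left(92 - 1\right) 130 = 91 \cdot 130 = 11830$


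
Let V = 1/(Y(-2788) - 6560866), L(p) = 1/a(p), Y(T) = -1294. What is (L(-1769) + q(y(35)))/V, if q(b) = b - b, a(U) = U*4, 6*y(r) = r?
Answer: 1640540/1769 ≈ 927.38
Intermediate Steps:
y(r) = r/6
a(U) = 4*U
q(b) = 0
L(p) = 1/(4*p)
V = -1/6562160 (V = 1/(-1294 - 6560866) = 1/(-6562160) = -1/6562160 ≈ -1.5239e-7)
(L(-1769) + q(y(35)))/V = ((¼)/(-1769) + 0)/(-1/6562160) = ((¼)*(-1/1769) + 0)*(-6562160) = (-1/7076 + 0)*(-6562160) = -1/7076*(-6562160) = 1640540/1769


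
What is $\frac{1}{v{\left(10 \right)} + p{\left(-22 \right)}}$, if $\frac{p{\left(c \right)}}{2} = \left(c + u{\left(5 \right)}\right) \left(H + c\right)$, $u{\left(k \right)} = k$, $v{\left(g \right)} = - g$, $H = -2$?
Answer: $\frac{1}{806} \approx 0.0012407$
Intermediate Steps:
$p{\left(c \right)} = 2 \left(-2 + c\right) \left(5 + c\right)$ ($p{\left(c \right)} = 2 \left(c + 5\right) \left(-2 + c\right) = 2 \left(5 + c\right) \left(-2 + c\right) = 2 \left(-2 + c\right) \left(5 + c\right)$)
$\frac{1}{v{\left(10 \right)} + p{\left(-22 \right)}} = \frac{1}{\left(-1\right) 10 + \left(-20 + 2 \left(-22\right)^{2} + 6 \left(-22\right)\right)} = \frac{1}{-10 - -816} = \frac{1}{-10 + 816} = \frac{1}{806}$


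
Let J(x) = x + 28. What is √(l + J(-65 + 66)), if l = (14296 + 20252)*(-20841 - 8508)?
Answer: I*√1013949223 ≈ 31843.0*I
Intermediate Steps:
J(x) = 28 + x
l = -1013949252 (l = 34548*(-29349) = -1013949252)
√(l + J(-65 + 66)) = √(-1013949252 + (28 + (-65 + 66))) = √(-1013949252 + (28 + 1)) = √(-1013949252 + 29) = √(-1013949223) = I*√1013949223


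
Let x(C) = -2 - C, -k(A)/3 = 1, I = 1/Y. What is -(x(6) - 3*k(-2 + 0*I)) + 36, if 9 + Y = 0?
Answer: 35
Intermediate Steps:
Y = -9 (Y = -9 + 0 = -9)
I = -1/9 (I = 1/(-9) = -1/9 ≈ -0.11111)
k(A) = -3 (k(A) = -3*1 = -3)
-(x(6) - 3*k(-2 + 0*I)) + 36 = -((-2 - 1*6) - 3*(-3)) + 36 = -((-2 - 6) + 9) + 36 = -(-8 + 9) + 36 = -1*1 + 36 = -1 + 36 = 35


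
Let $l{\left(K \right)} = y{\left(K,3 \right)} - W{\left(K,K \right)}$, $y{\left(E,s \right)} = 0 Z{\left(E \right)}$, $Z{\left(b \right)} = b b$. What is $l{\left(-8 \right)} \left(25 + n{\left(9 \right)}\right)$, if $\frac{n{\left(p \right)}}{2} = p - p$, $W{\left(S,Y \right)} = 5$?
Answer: $-125$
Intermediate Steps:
$Z{\left(b \right)} = b^{2}$
$y{\left(E,s \right)} = 0$ ($y{\left(E,s \right)} = 0 E^{2} = 0$)
$l{\left(K \right)} = -5$ ($l{\left(K \right)} = 0 - 5 = -5$)
$n{\left(p \right)} = 0$ ($n{\left(p \right)} = 2 \left(p - p\right) = 2 \cdot 0 = 0$)
$l{\left(-8 \right)} \left(25 + n{\left(9 \right)}\right) = - 5 \left(25 + 0\right) = \left(-5\right) 25 = -125$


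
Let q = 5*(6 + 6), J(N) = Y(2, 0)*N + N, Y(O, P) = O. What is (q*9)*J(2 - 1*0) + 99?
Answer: 3339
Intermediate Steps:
J(N) = 3*N (J(N) = 2*N + N = 3*N)
q = 60 (q = 5*12 = 60)
(q*9)*J(2 - 1*0) + 99 = (60*9)*(3*(2 - 1*0)) + 99 = 540*(3*(2 + 0)) + 99 = 540*(3*2) + 99 = 540*6 + 99 = 3240 + 99 = 3339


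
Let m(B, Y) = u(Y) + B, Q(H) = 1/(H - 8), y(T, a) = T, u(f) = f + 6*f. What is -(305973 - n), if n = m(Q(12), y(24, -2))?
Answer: -1223219/4 ≈ -3.0581e+5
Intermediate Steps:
u(f) = 7*f
Q(H) = 1/(-8 + H)
m(B, Y) = B + 7*Y (m(B, Y) = 7*Y + B = B + 7*Y)
n = 673/4 (n = 1/(-8 + 12) + 7*24 = 1/4 + 168 = ¼ + 168 = 673/4 ≈ 168.25)
-(305973 - n) = -(305973 - 1*673/4) = -(305973 - 673/4) = -1*1223219/4 = -1223219/4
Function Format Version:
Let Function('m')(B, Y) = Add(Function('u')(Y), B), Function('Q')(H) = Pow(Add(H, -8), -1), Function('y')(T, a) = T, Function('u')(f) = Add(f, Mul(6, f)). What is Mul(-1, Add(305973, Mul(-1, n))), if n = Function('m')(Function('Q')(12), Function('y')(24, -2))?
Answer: Rational(-1223219, 4) ≈ -3.0581e+5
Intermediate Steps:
Function('u')(f) = Mul(7, f)
Function('Q')(H) = Pow(Add(-8, H), -1)
Function('m')(B, Y) = Add(B, Mul(7, Y)) (Function('m')(B, Y) = Add(Mul(7, Y), B) = Add(B, Mul(7, Y)))
n = Rational(673, 4) (n = Add(Pow(Add(-8, 12), -1), Mul(7, 24)) = Add(Pow(4, -1), 168) = Add(Rational(1, 4), 168) = Rational(673, 4) ≈ 168.25)
Mul(-1, Add(305973, Mul(-1, n))) = Mul(-1, Add(305973, Mul(-1, Rational(673, 4)))) = Mul(-1, Add(305973, Rational(-673, 4))) = Mul(-1, Rational(1223219, 4)) = Rational(-1223219, 4)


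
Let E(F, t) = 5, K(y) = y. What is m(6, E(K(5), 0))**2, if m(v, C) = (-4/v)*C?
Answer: 100/9 ≈ 11.111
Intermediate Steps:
m(v, C) = -4*C/v (m(v, C) = (-4/v)*C = -4*C/v)
m(6, E(K(5), 0))**2 = (-4*5/6)**2 = (-4*5*1/6)**2 = (-10/3)**2 = 100/9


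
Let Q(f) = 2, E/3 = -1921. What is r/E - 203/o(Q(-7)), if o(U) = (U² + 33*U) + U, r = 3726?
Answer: -479387/138312 ≈ -3.4660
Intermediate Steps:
E = -5763 (E = 3*(-1921) = -5763)
o(U) = U² + 34*U
r/E - 203/o(Q(-7)) = 3726/(-5763) - 203*1/(2*(34 + 2)) = 3726*(-1/5763) - 203/(2*36) = -1242/1921 - 203/72 = -479387/138312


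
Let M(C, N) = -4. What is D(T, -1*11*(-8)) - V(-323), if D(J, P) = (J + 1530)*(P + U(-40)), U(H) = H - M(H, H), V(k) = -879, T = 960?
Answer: 130359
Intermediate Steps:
U(H) = 4 + H (U(H) = H - 1*(-4) = H + 4 = 4 + H)
D(J, P) = (-36 + P)*(1530 + J) (D(J, P) = (J + 1530)*(P + (4 - 40)) = (1530 + J)*(P - 36) = (1530 + J)*(-36 + P) = (-36 + P)*(1530 + J))
D(T, -1*11*(-8)) - V(-323) = (-55080 - 36*960 + 1530*(-1*11*(-8)) + 960*(-1*11*(-8))) - 1*(-879) = (-55080 - 34560 + 1530*(-11*(-8)) + 960*(-11*(-8))) + 879 = (-55080 - 34560 + 1530*88 + 960*88) + 879 = (-55080 - 34560 + 134640 + 84480) + 879 = 129480 + 879 = 130359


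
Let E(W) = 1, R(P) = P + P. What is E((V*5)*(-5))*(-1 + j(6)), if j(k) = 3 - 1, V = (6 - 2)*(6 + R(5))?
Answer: 1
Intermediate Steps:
R(P) = 2*P
V = 64 (V = (6 - 2)*(6 + 2*5) = 4*(6 + 10) = 4*16 = 64)
j(k) = 2
E((V*5)*(-5))*(-1 + j(6)) = 1*(-1 + 2) = 1*1 = 1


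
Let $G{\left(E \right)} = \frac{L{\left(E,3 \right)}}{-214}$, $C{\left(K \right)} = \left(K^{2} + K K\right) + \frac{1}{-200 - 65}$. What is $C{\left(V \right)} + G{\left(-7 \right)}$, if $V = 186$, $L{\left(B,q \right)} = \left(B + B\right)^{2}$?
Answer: $\frac{1961913083}{28355} \approx 69191.0$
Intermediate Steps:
$L{\left(B,q \right)} = 4 B^{2}$ ($L{\left(B,q \right)} = \left(2 B\right)^{2} = 4 B^{2}$)
$C{\left(K \right)} = - \frac{1}{265} + 2 K^{2}$ ($C{\left(K \right)} = \left(K^{2} + K^{2}\right) + \frac{1}{-265} = 2 K^{2} - \frac{1}{265} = - \frac{1}{265} + 2 K^{2}$)
$G{\left(E \right)} = - \frac{2 E^{2}}{107}$ ($G{\left(E \right)} = \frac{4 E^{2}}{-214} = 4 E^{2} \left(- \frac{1}{214}\right) = - \frac{2 E^{2}}{107}$)
$C{\left(V \right)} + G{\left(-7 \right)} = \left(- \frac{1}{265} + 2 \cdot 186^{2}\right) - \frac{2 \left(-7\right)^{2}}{107} = \left(- \frac{1}{265} + 2 \cdot 34596\right) - \frac{98}{107} = \left(- \frac{1}{265} + 69192\right) - \frac{98}{107} = \frac{18335879}{265} - \frac{98}{107} = \frac{1961913083}{28355}$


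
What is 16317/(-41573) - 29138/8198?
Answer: -96080060/24343961 ≈ -3.9468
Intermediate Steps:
16317/(-41573) - 29138/8198 = 16317*(-1/41573) - 29138*1/8198 = -2331/5939 - 14569/4099 = -96080060/24343961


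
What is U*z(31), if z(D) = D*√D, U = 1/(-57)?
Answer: -31*√31/57 ≈ -3.0281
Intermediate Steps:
U = -1/57 ≈ -0.017544
z(D) = D^(3/2)
U*z(31) = -31*√31/57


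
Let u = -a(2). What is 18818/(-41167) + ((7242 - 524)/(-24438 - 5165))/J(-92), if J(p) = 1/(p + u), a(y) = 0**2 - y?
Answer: 496598414/24870749 ≈ 19.967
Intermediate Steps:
a(y) = -y (a(y) = 0 - y = -y)
u = 2 (u = -(-1)*2 = -1*(-2) = 2)
J(p) = 1/(2 + p) (J(p) = 1/(p + 2) = 1/(2 + p))
18818/(-41167) + ((7242 - 524)/(-24438 - 5165))/J(-92) = 18818/(-41167) + ((7242 - 524)/(-24438 - 5165))/(1/(2 - 92)) = 18818*(-1/41167) + (6718/(-29603))/(1/(-90)) = -18818/41167 + (6718*(-1/29603))/(-1/90) = -18818/41167 - 6718/29603*(-90) = -18818/41167 + 604620/29603 = 496598414/24870749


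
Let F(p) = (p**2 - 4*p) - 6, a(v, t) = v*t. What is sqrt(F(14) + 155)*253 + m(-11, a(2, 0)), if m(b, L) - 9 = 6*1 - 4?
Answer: 4312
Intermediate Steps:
a(v, t) = t*v
F(p) = -6 + p**2 - 4*p
m(b, L) = 11 (m(b, L) = 9 + (6*1 - 4) = 9 + (6 - 4) = 9 + 2 = 11)
sqrt(F(14) + 155)*253 + m(-11, a(2, 0)) = sqrt((-6 + 14**2 - 4*14) + 155)*253 + 11 = sqrt((-6 + 196 - 56) + 155)*253 + 11 = sqrt(134 + 155)*253 + 11 = sqrt(289)*253 + 11 = 17*253 + 11 = 4301 + 11 = 4312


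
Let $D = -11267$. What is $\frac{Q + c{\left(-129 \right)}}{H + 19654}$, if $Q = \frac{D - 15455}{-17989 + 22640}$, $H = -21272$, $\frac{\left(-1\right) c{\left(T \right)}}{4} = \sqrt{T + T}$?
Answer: $\frac{13361}{3762659} + \frac{2 i \sqrt{258}}{809} \approx 0.0035509 + 0.039709 i$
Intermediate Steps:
$c{\left(T \right)} = - 4 \sqrt{2} \sqrt{T}$ ($c{\left(T \right)} = - 4 \sqrt{T + T} = - 4 \sqrt{2 T} = - 4 \sqrt{2} \sqrt{T}$)
$Q = - \frac{26722}{4651}$ ($Q = \frac{-11267 - 15455}{-17989 + 22640} = - \frac{26722}{4651} \approx -5.7454$)
$\frac{Q + c{\left(-129 \right)}}{H + 19654} = \frac{- \frac{26722}{4651} - 4 \sqrt{2} \sqrt{-129}}{-21272 + 19654} = \frac{- \frac{26722}{4651} - 4 \sqrt{2} i \sqrt{129}}{-1618} = \left(- \frac{26722}{4651} - 4 i \sqrt{258}\right) \left(- \frac{1}{1618}\right) = \frac{13361}{3762659} + \frac{2 i \sqrt{258}}{809}$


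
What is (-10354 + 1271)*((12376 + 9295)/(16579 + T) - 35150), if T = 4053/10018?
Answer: 53025949037430276/166092475 ≈ 3.1926e+8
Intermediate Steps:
T = 4053/10018 (T = 4053*(1/10018) = 4053/10018 ≈ 0.40457)
(-10354 + 1271)*((12376 + 9295)/(16579 + T) - 35150) = (-10354 + 1271)*((12376 + 9295)/(16579 + 4053/10018) - 35150) = -9083*(21671/(166092475/10018) - 35150) = -9083*(21671*(10018/166092475) - 35150) = -9083*(217100078/166092475 - 35150) = -9083*(-5837933396172/166092475) = 53025949037430276/166092475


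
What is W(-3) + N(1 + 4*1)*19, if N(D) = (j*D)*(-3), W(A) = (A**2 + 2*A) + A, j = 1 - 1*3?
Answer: 570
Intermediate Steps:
j = -2 (j = 1 - 3 = -2)
W(A) = A**2 + 3*A
N(D) = 6*D (N(D) = -2*D*(-3) = 6*D)
W(-3) + N(1 + 4*1)*19 = -3*(3 - 3) + (6*(1 + 4*1))*19 = -3*0 + (6*(1 + 4))*19 = 0 + (6*5)*19 = 0 + 30*19 = 0 + 570 = 570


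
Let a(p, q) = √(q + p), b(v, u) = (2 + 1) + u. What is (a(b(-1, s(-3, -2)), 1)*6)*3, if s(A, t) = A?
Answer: 18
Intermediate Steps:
b(v, u) = 3 + u
a(p, q) = √(p + q)
(a(b(-1, s(-3, -2)), 1)*6)*3 = (√((3 - 3) + 1)*6)*3 = (√(0 + 1)*6)*3 = (√1*6)*3 = (1*6)*3 = 6*3 = 18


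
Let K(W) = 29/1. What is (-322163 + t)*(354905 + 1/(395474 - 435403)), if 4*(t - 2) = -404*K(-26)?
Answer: -4606850956956960/39929 ≈ -1.1538e+11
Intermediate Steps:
K(W) = 29 (K(W) = 29*1 = 29)
t = -2927 (t = 2 + (-404*29)/4 = 2 + (¼)*(-11716) = 2 - 2929 = -2927)
(-322163 + t)*(354905 + 1/(395474 - 435403)) = (-322163 - 2927)*(354905 + 1/(395474 - 435403)) = -325090*(354905 + 1/(-39929)) = -325090*(354905 - 1/39929) = -325090*14171001744/39929 = -4606850956956960/39929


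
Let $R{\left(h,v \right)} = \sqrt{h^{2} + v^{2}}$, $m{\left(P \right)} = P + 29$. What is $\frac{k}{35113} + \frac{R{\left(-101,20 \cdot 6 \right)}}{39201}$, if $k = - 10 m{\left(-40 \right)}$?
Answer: $\frac{110}{35113} + \frac{\sqrt{24601}}{39201} \approx 0.0071338$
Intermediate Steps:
$m{\left(P \right)} = 29 + P$
$k = 110$ ($k = - 10 \left(29 - 40\right) = \left(-10\right) \left(-11\right) = 110$)
$\frac{k}{35113} + \frac{R{\left(-101,20 \cdot 6 \right)}}{39201} = \frac{110}{35113} + \frac{\sqrt{\left(-101\right)^{2} + \left(20 \cdot 6\right)^{2}}}{39201} = 110 \cdot \frac{1}{35113} + \sqrt{10201 + 120^{2}} \cdot \frac{1}{39201} = \frac{110}{35113} + \sqrt{10201 + 14400} \cdot \frac{1}{39201} = \frac{110}{35113} + \sqrt{24601} \cdot \frac{1}{39201} = \frac{110}{35113} + \frac{\sqrt{24601}}{39201}$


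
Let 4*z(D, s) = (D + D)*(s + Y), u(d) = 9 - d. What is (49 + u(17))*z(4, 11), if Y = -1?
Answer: 820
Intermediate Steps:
z(D, s) = D*(-1 + s)/2 (z(D, s) = ((D + D)*(s - 1))/4 = ((2*D)*(-1 + s))/4 = (2*D*(-1 + s))/4 = D*(-1 + s)/2)
(49 + u(17))*z(4, 11) = (49 + (9 - 1*17))*((½)*4*(-1 + 11)) = (49 + (9 - 17))*((½)*4*10) = (49 - 8)*20 = 41*20 = 820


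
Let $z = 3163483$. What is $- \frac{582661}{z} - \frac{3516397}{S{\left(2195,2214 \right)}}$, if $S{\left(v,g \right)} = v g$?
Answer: $- \frac{13955637272281}{15373673239590} \approx -0.90776$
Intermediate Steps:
$S{\left(v,g \right)} = g v$
$- \frac{582661}{z} - \frac{3516397}{S{\left(2195,2214 \right)}} = - \frac{582661}{3163483} - \frac{3516397}{2214 \cdot 2195} = \left(-582661\right) \frac{1}{3163483} - \frac{3516397}{4859730} = - \frac{582661}{3163483} - \frac{3516397}{4859730} = - \frac{13955637272281}{15373673239590}$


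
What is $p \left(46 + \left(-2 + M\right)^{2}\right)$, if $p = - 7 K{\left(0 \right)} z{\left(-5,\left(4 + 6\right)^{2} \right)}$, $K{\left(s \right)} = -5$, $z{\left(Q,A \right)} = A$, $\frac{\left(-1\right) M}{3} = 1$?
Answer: $248500$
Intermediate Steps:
$M = -3$ ($M = \left(-3\right) 1 = -3$)
$p = 3500$ ($p = - 7 \left(- 5 \left(4 + 6\right)^{2}\right) = - 7 \left(- 5 \cdot 10^{2}\right) = - 7 \left(\left(-5\right) 100\right) = \left(-7\right) \left(-500\right) = 3500$)
$p \left(46 + \left(-2 + M\right)^{2}\right) = 3500 \left(46 + \left(-2 - 3\right)^{2}\right) = 3500 \left(46 + \left(-5\right)^{2}\right) = 3500 \left(46 + 25\right) = 3500 \cdot 71 = 248500$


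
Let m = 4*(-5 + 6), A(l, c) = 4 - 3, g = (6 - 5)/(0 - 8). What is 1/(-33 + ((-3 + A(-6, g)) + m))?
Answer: -1/31 ≈ -0.032258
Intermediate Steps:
g = -1/8 (g = 1/(-8) = 1*(-1/8) = -1/8 ≈ -0.12500)
A(l, c) = 1
m = 4 (m = 4*1 = 4)
1/(-33 + ((-3 + A(-6, g)) + m)) = 1/(-33 + ((-3 + 1) + 4)) = 1/(-33 + (-2 + 4)) = 1/(-33 + 2) = 1/(-31) = -1/31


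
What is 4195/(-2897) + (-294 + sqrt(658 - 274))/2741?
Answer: -12350213/7940677 + 8*sqrt(6)/2741 ≈ -1.5482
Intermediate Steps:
4195/(-2897) + (-294 + sqrt(658 - 274))/2741 = 4195*(-1/2897) + (-294 + sqrt(384))*(1/2741) = -4195/2897 + (-294 + 8*sqrt(6))*(1/2741) = -4195/2897 + (-294/2741 + 8*sqrt(6)/2741) = -12350213/7940677 + 8*sqrt(6)/2741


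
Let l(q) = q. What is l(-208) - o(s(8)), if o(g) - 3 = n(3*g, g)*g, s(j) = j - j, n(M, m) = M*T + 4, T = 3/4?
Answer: -211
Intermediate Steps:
T = 3/4 (T = 3*(1/4) = 3/4 ≈ 0.75000)
n(M, m) = 4 + 3*M/4 (n(M, m) = M*(3/4) + 4 = 3*M/4 + 4 = 4 + 3*M/4)
s(j) = 0
o(g) = 3 + g*(4 + 9*g/4) (o(g) = 3 + (4 + 3*(3*g)/4)*g = 3 + (4 + 9*g/4)*g = 3 + g*(4 + 9*g/4))
l(-208) - o(s(8)) = -208 - (3 + (1/4)*0*(16 + 9*0)) = -208 - (3 + (1/4)*0*(16 + 0)) = -208 - (3 + (1/4)*0*16) = -208 - (3 + 0) = -208 - 1*3 = -208 - 3 = -211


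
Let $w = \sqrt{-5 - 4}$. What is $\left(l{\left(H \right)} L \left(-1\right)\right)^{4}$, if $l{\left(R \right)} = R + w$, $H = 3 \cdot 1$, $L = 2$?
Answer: $-5184$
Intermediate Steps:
$w = 3 i$ ($w = \sqrt{-9} = 3 i \approx 3.0 i$)
$H = 3$
$l{\left(R \right)} = R + 3 i$
$\left(l{\left(H \right)} L \left(-1\right)\right)^{4} = \left(\left(3 + 3 i\right) 2 \left(-1\right)\right)^{4} = \left(\left(6 + 6 i\right) \left(-1\right)\right)^{4} = \left(-6 - 6 i\right)^{4}$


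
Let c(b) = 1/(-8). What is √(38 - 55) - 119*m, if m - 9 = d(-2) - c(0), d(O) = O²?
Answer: -12495/8 + I*√17 ≈ -1561.9 + 4.1231*I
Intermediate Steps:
c(b) = -⅛ (c(b) = 1*(-⅛) = -⅛)
m = 105/8 (m = 9 + ((-2)² - 1*(-⅛)) = 9 + (4 + ⅛) = 9 + 33/8 = 105/8 ≈ 13.125)
√(38 - 55) - 119*m = √(38 - 55) - 119*105/8 = √(-17) - 12495/8 = I*√17 - 12495/8 = -12495/8 + I*√17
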